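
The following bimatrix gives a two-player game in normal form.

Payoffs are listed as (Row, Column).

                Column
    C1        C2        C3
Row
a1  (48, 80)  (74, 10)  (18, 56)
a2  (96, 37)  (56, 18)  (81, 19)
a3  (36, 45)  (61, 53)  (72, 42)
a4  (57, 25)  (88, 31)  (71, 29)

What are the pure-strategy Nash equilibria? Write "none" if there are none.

(a2, C1); (a4, C2)

For each player, find the best response to each opponent profile; mutual best responses are the pure NE.
Row against C1: payoffs 48, 96, 36, 57 → best response a2.
Row against C2: payoffs 74, 56, 61, 88 → best response a4.
Row against C3: payoffs 18, 81, 72, 71 → best response a2.
Column against a1: payoffs 80, 10, 56 → best response C1.
Column against a2: payoffs 37, 18, 19 → best response C1.
Column against a3: payoffs 45, 53, 42 → best response C2.
Column against a4: payoffs 25, 31, 29 → best response C2.
Mutual best responses: (a2, C1); (a4, C2).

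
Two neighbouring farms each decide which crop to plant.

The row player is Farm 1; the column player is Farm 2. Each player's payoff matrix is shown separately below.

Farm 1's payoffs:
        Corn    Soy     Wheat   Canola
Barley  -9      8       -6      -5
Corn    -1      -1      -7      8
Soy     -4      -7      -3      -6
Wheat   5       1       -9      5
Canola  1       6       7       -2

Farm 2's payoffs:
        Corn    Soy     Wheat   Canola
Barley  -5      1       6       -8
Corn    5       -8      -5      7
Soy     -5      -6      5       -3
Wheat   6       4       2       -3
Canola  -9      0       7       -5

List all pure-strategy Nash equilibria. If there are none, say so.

(Corn, Canola); (Wheat, Corn); (Canola, Wheat)

For each strategy profile, look for a profitable unilateral deviation.
(Barley, Corn): Farm 1 can switch to Corn (-9 → -1). Not NE.
(Barley, Soy): Farm 2 can switch to Wheat (1 → 6). Not NE.
(Barley, Wheat): Farm 1 can switch to Soy (-6 → -3). Not NE.
(Barley, Canola): Farm 1 can switch to Corn (-5 → 8). Not NE.
(Corn, Corn): Farm 1 can switch to Wheat (-1 → 5). Not NE.
(Corn, Soy): Farm 1 can switch to Barley (-1 → 8). Not NE.
(Corn, Wheat): Farm 1 can switch to Barley (-7 → -6). Not NE.
(Corn, Canola): Farm 1 gets 8, best alternative 5; Farm 2 gets 7, best alternative 5. No profitable deviation — NE.
(Soy, Corn): Farm 1 can switch to Corn (-4 → -1). Not NE.
(Soy, Soy): Farm 1 can switch to Barley (-7 → 8). Not NE.
(Soy, Wheat): Farm 1 can switch to Canola (-3 → 7). Not NE.
(Wheat, Corn): Farm 1 gets 5, best alternative 1; Farm 2 gets 6, best alternative 4. No profitable deviation — NE.
(Canola, Wheat): Farm 1 gets 7, best alternative -3; Farm 2 gets 7, best alternative 0. No profitable deviation — NE.
(The remaining 7 profiles each have a profitable deviation by the same check.)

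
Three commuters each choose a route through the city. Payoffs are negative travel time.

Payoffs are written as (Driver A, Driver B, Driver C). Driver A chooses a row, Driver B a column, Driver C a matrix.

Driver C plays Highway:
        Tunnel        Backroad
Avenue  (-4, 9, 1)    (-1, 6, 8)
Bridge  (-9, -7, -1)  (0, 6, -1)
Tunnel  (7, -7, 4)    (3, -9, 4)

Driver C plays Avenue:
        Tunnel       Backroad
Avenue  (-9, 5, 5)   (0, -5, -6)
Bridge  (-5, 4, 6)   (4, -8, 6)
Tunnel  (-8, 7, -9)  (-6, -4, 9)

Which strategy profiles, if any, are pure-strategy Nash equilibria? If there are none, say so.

Pure-strategy Nash equilibria: (Bridge, Tunnel, Avenue), (Tunnel, Tunnel, Highway)

Driver A against (Tunnel, Highway): payoffs -4, -9, 7 → best response Tunnel.
Driver A against (Tunnel, Avenue): payoffs -9, -5, -8 → best response Bridge.
Driver A against (Backroad, Highway): payoffs -1, 0, 3 → best response Tunnel.
Driver A against (Backroad, Avenue): payoffs 0, 4, -6 → best response Bridge.
Driver B against (Avenue, Highway): payoffs 9, 6 → best response Tunnel.
Driver B against (Avenue, Avenue): payoffs 5, -5 → best response Tunnel.
Driver B against (Bridge, Highway): payoffs -7, 6 → best response Backroad.
Driver B against (Bridge, Avenue): payoffs 4, -8 → best response Tunnel.
Driver B against (Tunnel, Highway): payoffs -7, -9 → best response Tunnel.
Driver B against (Tunnel, Avenue): payoffs 7, -4 → best response Tunnel.
Driver C against (Avenue, Tunnel): payoffs 1, 5 → best response Avenue.
Driver C against (Avenue, Backroad): payoffs 8, -6 → best response Highway.
Driver C against (Bridge, Tunnel): payoffs -1, 6 → best response Avenue.
Driver C against (Bridge, Backroad): payoffs -1, 6 → best response Avenue.
Driver C against (Tunnel, Tunnel): payoffs 4, -9 → best response Highway.
Driver C against (Tunnel, Backroad): payoffs 4, 9 → best response Avenue.
Mutual best responses: (Bridge, Tunnel, Avenue); (Tunnel, Tunnel, Highway).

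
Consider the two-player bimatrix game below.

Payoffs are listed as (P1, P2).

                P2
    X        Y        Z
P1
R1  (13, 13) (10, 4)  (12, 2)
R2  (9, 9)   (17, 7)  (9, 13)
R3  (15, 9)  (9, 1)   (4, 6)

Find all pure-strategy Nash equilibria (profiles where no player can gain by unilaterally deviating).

(R1, X): P1 can switch to R3 (13 → 15). Not NE.
(R1, Y): P1 can switch to R2 (10 → 17). Not NE.
(R1, Z): P2 can switch to X (2 → 13). Not NE.
(R2, X): P1 can switch to R1 (9 → 13). Not NE.
(R2, Y): P2 can switch to X (7 → 9). Not NE.
(R2, Z): P1 can switch to R1 (9 → 12). Not NE.
(R3, X): P1 gets 15, best alternative 13; P2 gets 9, best alternative 6. No profitable deviation — NE.
(R3, Y): P1 can switch to R1 (9 → 10). Not NE.
(R3, Z): P1 can switch to R1 (4 → 12). Not NE.

The unique pure-strategy Nash equilibrium is (R3, X).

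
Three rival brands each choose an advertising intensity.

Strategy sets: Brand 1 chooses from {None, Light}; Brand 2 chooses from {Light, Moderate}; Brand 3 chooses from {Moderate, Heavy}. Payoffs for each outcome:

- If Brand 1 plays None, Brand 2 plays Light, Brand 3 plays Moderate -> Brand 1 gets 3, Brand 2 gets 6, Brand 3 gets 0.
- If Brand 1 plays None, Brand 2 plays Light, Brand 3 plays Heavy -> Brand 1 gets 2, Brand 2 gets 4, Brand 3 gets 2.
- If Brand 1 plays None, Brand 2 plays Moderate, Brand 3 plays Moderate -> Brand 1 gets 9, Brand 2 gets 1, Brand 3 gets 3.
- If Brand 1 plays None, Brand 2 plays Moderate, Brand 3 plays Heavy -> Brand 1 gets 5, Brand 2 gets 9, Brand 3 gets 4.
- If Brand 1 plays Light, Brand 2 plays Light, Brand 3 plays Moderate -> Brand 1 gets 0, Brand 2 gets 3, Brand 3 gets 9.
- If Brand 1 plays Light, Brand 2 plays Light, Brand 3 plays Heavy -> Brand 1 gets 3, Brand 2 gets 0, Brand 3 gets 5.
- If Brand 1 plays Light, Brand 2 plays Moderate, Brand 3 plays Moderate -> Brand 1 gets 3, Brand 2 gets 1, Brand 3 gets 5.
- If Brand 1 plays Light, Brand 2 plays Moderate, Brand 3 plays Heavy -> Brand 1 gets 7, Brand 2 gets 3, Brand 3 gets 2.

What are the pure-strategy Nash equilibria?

Check each profile: it is a Nash equilibrium iff no player can strictly gain by switching unilaterally.
(None, Light, Moderate): Brand 3 can switch to Heavy (0 → 2). Not NE.
(None, Light, Heavy): Brand 1 can switch to Light (2 → 3). Not NE.
(None, Moderate, Moderate): Brand 2 can switch to Light (1 → 6). Not NE.
(None, Moderate, Heavy): Brand 1 can switch to Light (5 → 7). Not NE.
(Light, Light, Moderate): Brand 1 can switch to None (0 → 3). Not NE.
(Light, Light, Heavy): Brand 2 can switch to Moderate (0 → 3). Not NE.
(The remaining 2 profiles each have a profitable deviation by the same check.)

none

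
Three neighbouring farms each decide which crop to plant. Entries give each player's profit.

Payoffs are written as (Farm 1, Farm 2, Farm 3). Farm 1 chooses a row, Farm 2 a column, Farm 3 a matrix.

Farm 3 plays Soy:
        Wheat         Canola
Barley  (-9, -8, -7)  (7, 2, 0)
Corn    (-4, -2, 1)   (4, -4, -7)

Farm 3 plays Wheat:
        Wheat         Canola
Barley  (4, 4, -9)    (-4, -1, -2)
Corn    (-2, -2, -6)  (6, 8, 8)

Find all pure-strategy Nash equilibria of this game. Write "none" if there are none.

(Barley, Canola, Soy), (Corn, Wheat, Soy), (Corn, Canola, Wheat)

For each player, find the best response to each opponent profile; mutual best responses are the pure NE.
Farm 1 against (Wheat, Soy): payoffs -9, -4 → best response Corn.
Farm 1 against (Wheat, Wheat): payoffs 4, -2 → best response Barley.
Farm 1 against (Canola, Soy): payoffs 7, 4 → best response Barley.
Farm 1 against (Canola, Wheat): payoffs -4, 6 → best response Corn.
Farm 2 against (Barley, Soy): payoffs -8, 2 → best response Canola.
Farm 2 against (Barley, Wheat): payoffs 4, -1 → best response Wheat.
Farm 2 against (Corn, Soy): payoffs -2, -4 → best response Wheat.
Farm 2 against (Corn, Wheat): payoffs -2, 8 → best response Canola.
Farm 3 against (Barley, Wheat): payoffs -7, -9 → best response Soy.
Farm 3 against (Barley, Canola): payoffs 0, -2 → best response Soy.
Farm 3 against (Corn, Wheat): payoffs 1, -6 → best response Soy.
Farm 3 against (Corn, Canola): payoffs -7, 8 → best response Wheat.
Mutual best responses: (Barley, Canola, Soy); (Corn, Wheat, Soy); (Corn, Canola, Wheat).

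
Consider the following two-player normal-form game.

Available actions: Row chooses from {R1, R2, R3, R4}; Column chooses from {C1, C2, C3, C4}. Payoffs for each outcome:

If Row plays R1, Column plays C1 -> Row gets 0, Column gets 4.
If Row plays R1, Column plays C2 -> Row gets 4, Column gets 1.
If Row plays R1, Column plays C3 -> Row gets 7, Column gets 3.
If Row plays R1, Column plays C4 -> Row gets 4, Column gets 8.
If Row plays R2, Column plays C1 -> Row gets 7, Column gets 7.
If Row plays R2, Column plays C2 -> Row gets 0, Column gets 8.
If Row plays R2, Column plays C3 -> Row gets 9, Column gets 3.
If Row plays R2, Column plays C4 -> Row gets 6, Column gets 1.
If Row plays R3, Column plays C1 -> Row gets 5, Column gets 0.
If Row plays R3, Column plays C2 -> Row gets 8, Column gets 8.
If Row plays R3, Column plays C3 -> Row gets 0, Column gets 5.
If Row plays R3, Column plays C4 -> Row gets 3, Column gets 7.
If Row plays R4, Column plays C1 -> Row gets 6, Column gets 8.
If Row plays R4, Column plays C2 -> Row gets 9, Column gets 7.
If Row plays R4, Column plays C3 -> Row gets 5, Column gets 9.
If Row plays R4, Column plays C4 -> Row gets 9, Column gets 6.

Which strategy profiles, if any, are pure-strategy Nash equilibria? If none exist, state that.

none

(R1, C1): Row can switch to R2 (0 → 7). Not NE.
(R1, C2): Row can switch to R3 (4 → 8). Not NE.
(R1, C3): Row can switch to R2 (7 → 9). Not NE.
(R1, C4): Row can switch to R2 (4 → 6). Not NE.
(R2, C1): Column can switch to C2 (7 → 8). Not NE.
(R2, C2): Row can switch to R1 (0 → 4). Not NE.
(R2, C3): Column can switch to C1 (3 → 7). Not NE.
(R2, C4): Row can switch to R4 (6 → 9). Not NE.
(R3, C1): Row can switch to R2 (5 → 7). Not NE.
(R3, C2): Row can switch to R4 (8 → 9). Not NE.
(R3, C3): Row can switch to R1 (0 → 7). Not NE.
(R3, C4): Row can switch to R1 (3 → 4). Not NE.
(The remaining 4 profiles each have a profitable deviation by the same check.)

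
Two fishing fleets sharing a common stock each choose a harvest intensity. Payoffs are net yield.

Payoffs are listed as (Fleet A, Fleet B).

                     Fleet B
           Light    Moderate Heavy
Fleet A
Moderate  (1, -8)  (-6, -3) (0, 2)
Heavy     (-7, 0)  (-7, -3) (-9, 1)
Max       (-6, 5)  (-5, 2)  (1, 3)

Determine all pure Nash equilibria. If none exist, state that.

This game has no pure Nash equilibrium.

Fleet A against Light: payoffs 1, -7, -6 → best response Moderate.
Fleet A against Moderate: payoffs -6, -7, -5 → best response Max.
Fleet A against Heavy: payoffs 0, -9, 1 → best response Max.
Fleet B against Moderate: payoffs -8, -3, 2 → best response Heavy.
Fleet B against Heavy: payoffs 0, -3, 1 → best response Heavy.
Fleet B against Max: payoffs 5, 2, 3 → best response Light.
No profile is a mutual best response for all players.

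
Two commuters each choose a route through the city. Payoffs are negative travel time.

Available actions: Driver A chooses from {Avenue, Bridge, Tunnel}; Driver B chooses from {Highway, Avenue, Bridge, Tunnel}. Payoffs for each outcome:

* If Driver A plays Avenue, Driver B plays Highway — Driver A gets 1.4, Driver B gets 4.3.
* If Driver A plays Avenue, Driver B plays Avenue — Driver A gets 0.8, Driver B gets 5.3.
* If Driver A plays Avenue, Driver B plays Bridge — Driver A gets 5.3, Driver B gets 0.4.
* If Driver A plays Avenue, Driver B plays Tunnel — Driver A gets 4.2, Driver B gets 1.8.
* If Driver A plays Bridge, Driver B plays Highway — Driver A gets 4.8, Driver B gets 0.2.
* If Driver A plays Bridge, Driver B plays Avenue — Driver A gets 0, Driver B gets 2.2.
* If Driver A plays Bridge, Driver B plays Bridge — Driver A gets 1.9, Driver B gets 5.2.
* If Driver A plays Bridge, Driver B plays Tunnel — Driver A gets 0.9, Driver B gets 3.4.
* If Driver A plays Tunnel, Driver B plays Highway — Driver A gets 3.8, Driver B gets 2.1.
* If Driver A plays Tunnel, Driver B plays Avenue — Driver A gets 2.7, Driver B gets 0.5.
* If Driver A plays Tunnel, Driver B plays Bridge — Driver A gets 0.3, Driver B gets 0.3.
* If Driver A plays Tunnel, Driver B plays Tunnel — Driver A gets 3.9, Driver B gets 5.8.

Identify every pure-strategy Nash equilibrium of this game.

This game has no pure Nash equilibrium.

Mark each player's best response to every combination of opponents' strategies; a profile where every player is best-responding is a pure Nash equilibrium.
Driver A against Highway: payoffs 1.4, 4.8, 3.8 → best response Bridge.
Driver A against Avenue: payoffs 0.8, 0, 2.7 → best response Tunnel.
Driver A against Bridge: payoffs 5.3, 1.9, 0.3 → best response Avenue.
Driver A against Tunnel: payoffs 4.2, 0.9, 3.9 → best response Avenue.
Driver B against Avenue: payoffs 4.3, 5.3, 0.4, 1.8 → best response Avenue.
Driver B against Bridge: payoffs 0.2, 2.2, 5.2, 3.4 → best response Bridge.
Driver B against Tunnel: payoffs 2.1, 0.5, 0.3, 5.8 → best response Tunnel.
No profile is a mutual best response for all players.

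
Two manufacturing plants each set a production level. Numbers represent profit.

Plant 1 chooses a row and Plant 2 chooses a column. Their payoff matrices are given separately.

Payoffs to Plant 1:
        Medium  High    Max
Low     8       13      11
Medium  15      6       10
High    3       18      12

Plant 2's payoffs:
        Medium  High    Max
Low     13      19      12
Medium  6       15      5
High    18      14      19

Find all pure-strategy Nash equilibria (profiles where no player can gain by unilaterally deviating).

Pure NE: (High, Max)

Mark each player's best response to every combination of opponents' strategies; a profile where every player is best-responding is a pure Nash equilibrium.
Plant 1 against Medium: payoffs 8, 15, 3 → best response Medium.
Plant 1 against High: payoffs 13, 6, 18 → best response High.
Plant 1 against Max: payoffs 11, 10, 12 → best response High.
Plant 2 against Low: payoffs 13, 19, 12 → best response High.
Plant 2 against Medium: payoffs 6, 15, 5 → best response High.
Plant 2 against High: payoffs 18, 14, 19 → best response Max.
Mutual best responses: (High, Max).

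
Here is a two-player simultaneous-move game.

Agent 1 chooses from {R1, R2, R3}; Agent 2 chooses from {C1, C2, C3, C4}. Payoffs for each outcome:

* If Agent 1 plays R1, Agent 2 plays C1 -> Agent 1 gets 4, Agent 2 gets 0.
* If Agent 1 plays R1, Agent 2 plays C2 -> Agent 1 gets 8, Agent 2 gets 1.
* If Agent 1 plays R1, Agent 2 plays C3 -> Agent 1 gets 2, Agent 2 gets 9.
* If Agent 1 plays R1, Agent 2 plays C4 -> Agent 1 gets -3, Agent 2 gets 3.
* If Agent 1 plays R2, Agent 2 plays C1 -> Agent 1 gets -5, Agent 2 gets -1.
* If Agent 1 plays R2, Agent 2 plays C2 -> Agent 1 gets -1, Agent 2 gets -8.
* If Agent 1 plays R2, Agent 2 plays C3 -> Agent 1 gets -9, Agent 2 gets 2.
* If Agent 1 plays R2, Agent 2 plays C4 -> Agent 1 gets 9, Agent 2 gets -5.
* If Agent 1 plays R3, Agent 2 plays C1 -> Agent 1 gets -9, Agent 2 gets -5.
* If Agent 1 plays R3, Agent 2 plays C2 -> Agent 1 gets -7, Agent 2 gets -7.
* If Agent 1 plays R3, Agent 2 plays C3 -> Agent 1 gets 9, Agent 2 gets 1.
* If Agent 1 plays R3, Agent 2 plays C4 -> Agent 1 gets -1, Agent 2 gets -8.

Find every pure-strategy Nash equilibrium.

Check each profile: it is a Nash equilibrium iff no player can strictly gain by switching unilaterally.
(R1, C1): Agent 2 can switch to C2 (0 → 1). Not NE.
(R1, C2): Agent 2 can switch to C3 (1 → 9). Not NE.
(R1, C3): Agent 1 can switch to R3 (2 → 9). Not NE.
(R1, C4): Agent 1 can switch to R2 (-3 → 9). Not NE.
(R2, C1): Agent 1 can switch to R1 (-5 → 4). Not NE.
(R2, C2): Agent 1 can switch to R1 (-1 → 8). Not NE.
(R2, C3): Agent 1 can switch to R1 (-9 → 2). Not NE.
(R2, C4): Agent 2 can switch to C1 (-5 → -1). Not NE.
(R3, C1): Agent 1 can switch to R1 (-9 → 4). Not NE.
(R3, C2): Agent 1 can switch to R1 (-7 → 8). Not NE.
(R3, C3): Agent 1 gets 9, best alternative 2; Agent 2 gets 1, best alternative -5. No profitable deviation — NE.
(R3, C4): Agent 1 can switch to R2 (-1 → 9). Not NE.

(R3, C3)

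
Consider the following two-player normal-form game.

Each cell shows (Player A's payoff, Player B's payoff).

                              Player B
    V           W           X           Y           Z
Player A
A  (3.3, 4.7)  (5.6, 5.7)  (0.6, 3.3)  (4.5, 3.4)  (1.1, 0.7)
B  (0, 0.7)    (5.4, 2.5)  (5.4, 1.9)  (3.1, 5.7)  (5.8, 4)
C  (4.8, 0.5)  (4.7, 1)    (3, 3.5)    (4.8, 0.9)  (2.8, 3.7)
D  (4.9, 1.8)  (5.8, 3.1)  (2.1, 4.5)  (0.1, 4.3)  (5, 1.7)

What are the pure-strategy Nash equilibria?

none

(A, V): Player A can switch to C (3.3 → 4.8). Not NE.
(A, W): Player A can switch to D (5.6 → 5.8). Not NE.
(A, X): Player A can switch to B (0.6 → 5.4). Not NE.
(A, Y): Player A can switch to C (4.5 → 4.8). Not NE.
(A, Z): Player A can switch to B (1.1 → 5.8). Not NE.
(B, V): Player A can switch to A (0 → 3.3). Not NE.
(B, W): Player A can switch to A (5.4 → 5.6). Not NE.
(B, X): Player B can switch to W (1.9 → 2.5). Not NE.
(B, Y): Player A can switch to A (3.1 → 4.5). Not NE.
(B, Z): Player B can switch to Y (4 → 5.7). Not NE.
(The remaining 10 profiles each have a profitable deviation by the same check.)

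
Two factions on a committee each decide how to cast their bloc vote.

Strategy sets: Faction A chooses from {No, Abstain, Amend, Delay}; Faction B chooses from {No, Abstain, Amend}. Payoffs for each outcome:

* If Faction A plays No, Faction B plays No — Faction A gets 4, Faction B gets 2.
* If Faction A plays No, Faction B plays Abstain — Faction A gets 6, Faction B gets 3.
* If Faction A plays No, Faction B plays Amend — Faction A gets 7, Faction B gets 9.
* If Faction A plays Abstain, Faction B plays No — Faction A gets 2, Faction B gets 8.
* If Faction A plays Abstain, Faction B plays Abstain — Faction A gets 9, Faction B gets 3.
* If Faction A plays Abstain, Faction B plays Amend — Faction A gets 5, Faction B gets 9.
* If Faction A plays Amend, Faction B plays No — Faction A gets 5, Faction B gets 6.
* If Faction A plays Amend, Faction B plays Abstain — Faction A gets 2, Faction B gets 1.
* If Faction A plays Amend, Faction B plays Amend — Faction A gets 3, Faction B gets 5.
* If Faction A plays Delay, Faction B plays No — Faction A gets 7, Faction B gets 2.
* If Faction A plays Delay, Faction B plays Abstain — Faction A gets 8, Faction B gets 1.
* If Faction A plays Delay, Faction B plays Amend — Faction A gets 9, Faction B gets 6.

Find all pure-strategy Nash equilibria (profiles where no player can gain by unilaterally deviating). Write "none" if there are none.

Faction A against No: payoffs 4, 2, 5, 7 → best response Delay.
Faction A against Abstain: payoffs 6, 9, 2, 8 → best response Abstain.
Faction A against Amend: payoffs 7, 5, 3, 9 → best response Delay.
Faction B against No: payoffs 2, 3, 9 → best response Amend.
Faction B against Abstain: payoffs 8, 3, 9 → best response Amend.
Faction B against Amend: payoffs 6, 1, 5 → best response No.
Faction B against Delay: payoffs 2, 1, 6 → best response Amend.
Mutual best responses: (Delay, Amend).

(Delay, Amend)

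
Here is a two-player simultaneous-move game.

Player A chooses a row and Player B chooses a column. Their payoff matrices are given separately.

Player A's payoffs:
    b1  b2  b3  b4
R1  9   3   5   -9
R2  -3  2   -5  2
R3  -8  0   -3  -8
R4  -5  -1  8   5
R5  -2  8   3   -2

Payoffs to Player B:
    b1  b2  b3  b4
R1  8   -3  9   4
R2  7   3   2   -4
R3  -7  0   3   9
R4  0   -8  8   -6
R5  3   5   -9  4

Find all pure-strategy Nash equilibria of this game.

(R1, b1): Player B can switch to b3 (8 → 9). Not NE.
(R1, b2): Player A can switch to R5 (3 → 8). Not NE.
(R1, b3): Player A can switch to R4 (5 → 8). Not NE.
(R1, b4): Player A can switch to R2 (-9 → 2). Not NE.
(R2, b1): Player A can switch to R1 (-3 → 9). Not NE.
(R2, b2): Player A can switch to R1 (2 → 3). Not NE.
(R2, b3): Player A can switch to R1 (-5 → 5). Not NE.
(R2, b4): Player A can switch to R4 (2 → 5). Not NE.
(R3, b1): Player A can switch to R1 (-8 → 9). Not NE.
(R3, b2): Player A can switch to R1 (0 → 3). Not NE.
(R4, b3): Player A gets 8, best alternative 5; Player B gets 8, best alternative 0. No profitable deviation — NE.
(R5, b2): Player A gets 8, best alternative 3; Player B gets 5, best alternative 4. No profitable deviation — NE.
(The remaining 8 profiles each have a profitable deviation by the same check.)

The pure Nash equilibria are (R4, b3); (R5, b2).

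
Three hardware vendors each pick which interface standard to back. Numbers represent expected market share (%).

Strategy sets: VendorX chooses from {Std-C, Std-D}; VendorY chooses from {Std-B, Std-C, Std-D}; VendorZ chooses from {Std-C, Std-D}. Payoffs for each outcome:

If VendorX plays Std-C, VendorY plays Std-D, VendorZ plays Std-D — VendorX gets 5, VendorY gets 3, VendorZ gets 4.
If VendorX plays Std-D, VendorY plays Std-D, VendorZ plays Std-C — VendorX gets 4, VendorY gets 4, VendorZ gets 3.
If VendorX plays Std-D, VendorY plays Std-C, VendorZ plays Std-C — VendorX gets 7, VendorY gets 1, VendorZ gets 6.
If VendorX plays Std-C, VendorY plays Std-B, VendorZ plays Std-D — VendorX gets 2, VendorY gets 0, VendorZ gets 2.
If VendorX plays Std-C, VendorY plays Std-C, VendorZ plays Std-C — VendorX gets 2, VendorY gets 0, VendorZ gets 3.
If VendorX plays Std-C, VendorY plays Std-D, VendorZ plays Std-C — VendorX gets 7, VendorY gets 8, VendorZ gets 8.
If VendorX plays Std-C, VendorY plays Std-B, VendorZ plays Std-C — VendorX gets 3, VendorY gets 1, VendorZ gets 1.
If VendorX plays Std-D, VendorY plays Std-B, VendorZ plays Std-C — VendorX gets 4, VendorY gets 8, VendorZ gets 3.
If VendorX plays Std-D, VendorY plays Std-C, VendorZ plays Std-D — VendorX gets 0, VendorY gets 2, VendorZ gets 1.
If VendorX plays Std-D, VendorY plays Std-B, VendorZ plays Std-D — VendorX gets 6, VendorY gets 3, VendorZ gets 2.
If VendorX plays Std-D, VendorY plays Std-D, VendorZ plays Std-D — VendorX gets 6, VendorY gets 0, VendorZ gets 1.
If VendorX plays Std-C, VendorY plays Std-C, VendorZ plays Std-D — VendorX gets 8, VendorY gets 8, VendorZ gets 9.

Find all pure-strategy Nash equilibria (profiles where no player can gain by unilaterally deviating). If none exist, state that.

VendorX against (Std-B, Std-C): payoffs 3, 4 → best response Std-D.
VendorX against (Std-B, Std-D): payoffs 2, 6 → best response Std-D.
VendorX against (Std-C, Std-C): payoffs 2, 7 → best response Std-D.
VendorX against (Std-C, Std-D): payoffs 8, 0 → best response Std-C.
VendorX against (Std-D, Std-C): payoffs 7, 4 → best response Std-C.
VendorX against (Std-D, Std-D): payoffs 5, 6 → best response Std-D.
VendorY against (Std-C, Std-C): payoffs 1, 0, 8 → best response Std-D.
VendorY against (Std-C, Std-D): payoffs 0, 8, 3 → best response Std-C.
VendorY against (Std-D, Std-C): payoffs 8, 1, 4 → best response Std-B.
VendorY against (Std-D, Std-D): payoffs 3, 2, 0 → best response Std-B.
VendorZ against (Std-C, Std-B): payoffs 1, 2 → best response Std-D.
VendorZ against (Std-C, Std-C): payoffs 3, 9 → best response Std-D.
VendorZ against (Std-C, Std-D): payoffs 8, 4 → best response Std-C.
VendorZ against (Std-D, Std-B): payoffs 3, 2 → best response Std-C.
VendorZ against (Std-D, Std-C): payoffs 6, 1 → best response Std-C.
VendorZ against (Std-D, Std-D): payoffs 3, 1 → best response Std-C.
Mutual best responses: (Std-C, Std-C, Std-D); (Std-C, Std-D, Std-C); (Std-D, Std-B, Std-C).

(Std-C, Std-C, Std-D); (Std-C, Std-D, Std-C); (Std-D, Std-B, Std-C)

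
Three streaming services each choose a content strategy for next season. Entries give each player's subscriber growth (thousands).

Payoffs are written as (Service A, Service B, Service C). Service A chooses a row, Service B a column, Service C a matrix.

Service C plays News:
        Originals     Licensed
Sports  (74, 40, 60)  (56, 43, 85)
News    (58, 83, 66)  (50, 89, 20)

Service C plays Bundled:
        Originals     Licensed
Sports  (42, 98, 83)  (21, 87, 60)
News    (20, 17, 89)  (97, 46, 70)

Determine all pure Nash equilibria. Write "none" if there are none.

The pure Nash equilibria are (Sports, Originals, Bundled), (Sports, Licensed, News), (News, Licensed, Bundled).

(Sports, Originals, News): Service B can switch to Licensed (40 → 43). Not NE.
(Sports, Originals, Bundled): Service A gets 42, best alternative 20; Service B gets 98, best alternative 87; Service C gets 83, best alternative 60. No profitable deviation — NE.
(Sports, Licensed, News): Service A gets 56, best alternative 50; Service B gets 43, best alternative 40; Service C gets 85, best alternative 60. No profitable deviation — NE.
(Sports, Licensed, Bundled): Service A can switch to News (21 → 97). Not NE.
(News, Originals, News): Service A can switch to Sports (58 → 74). Not NE.
(News, Originals, Bundled): Service A can switch to Sports (20 → 42). Not NE.
(News, Licensed, News): Service A can switch to Sports (50 → 56). Not NE.
(News, Licensed, Bundled): Service A gets 97, best alternative 21; Service B gets 46, best alternative 17; Service C gets 70, best alternative 20. No profitable deviation — NE.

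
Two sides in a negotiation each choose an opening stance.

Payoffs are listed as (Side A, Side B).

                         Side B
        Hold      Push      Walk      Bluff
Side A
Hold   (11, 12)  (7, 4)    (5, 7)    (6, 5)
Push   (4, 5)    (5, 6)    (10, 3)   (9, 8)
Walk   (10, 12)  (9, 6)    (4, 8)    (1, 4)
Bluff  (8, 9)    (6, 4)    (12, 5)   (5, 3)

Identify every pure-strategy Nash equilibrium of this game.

The pure Nash equilibria are (Hold, Hold); (Push, Bluff).

Check each profile: it is a Nash equilibrium iff no player can strictly gain by switching unilaterally.
(Hold, Hold): Side A gets 11, best alternative 10; Side B gets 12, best alternative 7. No profitable deviation — NE.
(Hold, Push): Side A can switch to Walk (7 → 9). Not NE.
(Hold, Walk): Side A can switch to Push (5 → 10). Not NE.
(Hold, Bluff): Side A can switch to Push (6 → 9). Not NE.
(Push, Hold): Side A can switch to Hold (4 → 11). Not NE.
(Push, Push): Side A can switch to Hold (5 → 7). Not NE.
(Push, Walk): Side A can switch to Bluff (10 → 12). Not NE.
(Push, Bluff): Side A gets 9, best alternative 6; Side B gets 8, best alternative 6. No profitable deviation — NE.
(The remaining 8 profiles each have a profitable deviation by the same check.)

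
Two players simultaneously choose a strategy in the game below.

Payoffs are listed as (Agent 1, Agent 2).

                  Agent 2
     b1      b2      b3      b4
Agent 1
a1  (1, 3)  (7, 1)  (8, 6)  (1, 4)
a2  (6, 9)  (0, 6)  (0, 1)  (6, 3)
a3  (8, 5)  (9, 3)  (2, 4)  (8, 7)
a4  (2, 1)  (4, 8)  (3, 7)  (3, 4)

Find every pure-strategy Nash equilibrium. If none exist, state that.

Mark each player's best response to every combination of opponents' strategies; a profile where every player is best-responding is a pure Nash equilibrium.
Agent 1 against b1: payoffs 1, 6, 8, 2 → best response a3.
Agent 1 against b2: payoffs 7, 0, 9, 4 → best response a3.
Agent 1 against b3: payoffs 8, 0, 2, 3 → best response a1.
Agent 1 against b4: payoffs 1, 6, 8, 3 → best response a3.
Agent 2 against a1: payoffs 3, 1, 6, 4 → best response b3.
Agent 2 against a2: payoffs 9, 6, 1, 3 → best response b1.
Agent 2 against a3: payoffs 5, 3, 4, 7 → best response b4.
Agent 2 against a4: payoffs 1, 8, 7, 4 → best response b2.
Mutual best responses: (a1, b3); (a3, b4).

Pure-strategy Nash equilibria: (a1, b3); (a3, b4)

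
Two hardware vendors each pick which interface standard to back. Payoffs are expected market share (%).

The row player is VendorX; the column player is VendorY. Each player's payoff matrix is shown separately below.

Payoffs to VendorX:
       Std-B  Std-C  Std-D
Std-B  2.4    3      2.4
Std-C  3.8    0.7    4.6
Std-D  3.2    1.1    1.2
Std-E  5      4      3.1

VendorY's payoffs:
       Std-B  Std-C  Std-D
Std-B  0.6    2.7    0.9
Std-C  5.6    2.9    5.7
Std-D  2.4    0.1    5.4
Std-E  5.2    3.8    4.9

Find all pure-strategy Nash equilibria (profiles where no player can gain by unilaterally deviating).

The pure Nash equilibria are (Std-C, Std-D); (Std-E, Std-B).

For each player, find the best response to each opponent profile; mutual best responses are the pure NE.
VendorX against Std-B: payoffs 2.4, 3.8, 3.2, 5 → best response Std-E.
VendorX against Std-C: payoffs 3, 0.7, 1.1, 4 → best response Std-E.
VendorX against Std-D: payoffs 2.4, 4.6, 1.2, 3.1 → best response Std-C.
VendorY against Std-B: payoffs 0.6, 2.7, 0.9 → best response Std-C.
VendorY against Std-C: payoffs 5.6, 2.9, 5.7 → best response Std-D.
VendorY against Std-D: payoffs 2.4, 0.1, 5.4 → best response Std-D.
VendorY against Std-E: payoffs 5.2, 3.8, 4.9 → best response Std-B.
Mutual best responses: (Std-C, Std-D); (Std-E, Std-B).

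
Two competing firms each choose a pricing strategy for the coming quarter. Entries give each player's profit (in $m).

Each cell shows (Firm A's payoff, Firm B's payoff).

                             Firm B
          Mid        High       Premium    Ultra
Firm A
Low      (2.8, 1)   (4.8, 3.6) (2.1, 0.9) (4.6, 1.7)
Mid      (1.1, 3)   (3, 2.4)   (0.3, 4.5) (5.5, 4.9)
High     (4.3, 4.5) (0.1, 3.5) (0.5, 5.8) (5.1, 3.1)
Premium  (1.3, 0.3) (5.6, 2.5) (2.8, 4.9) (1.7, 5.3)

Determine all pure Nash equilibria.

(Mid, Ultra)

Firm A against Mid: payoffs 2.8, 1.1, 4.3, 1.3 → best response High.
Firm A against High: payoffs 4.8, 3, 0.1, 5.6 → best response Premium.
Firm A against Premium: payoffs 2.1, 0.3, 0.5, 2.8 → best response Premium.
Firm A against Ultra: payoffs 4.6, 5.5, 5.1, 1.7 → best response Mid.
Firm B against Low: payoffs 1, 3.6, 0.9, 1.7 → best response High.
Firm B against Mid: payoffs 3, 2.4, 4.5, 4.9 → best response Ultra.
Firm B against High: payoffs 4.5, 3.5, 5.8, 3.1 → best response Premium.
Firm B against Premium: payoffs 0.3, 2.5, 4.9, 5.3 → best response Ultra.
Mutual best responses: (Mid, Ultra).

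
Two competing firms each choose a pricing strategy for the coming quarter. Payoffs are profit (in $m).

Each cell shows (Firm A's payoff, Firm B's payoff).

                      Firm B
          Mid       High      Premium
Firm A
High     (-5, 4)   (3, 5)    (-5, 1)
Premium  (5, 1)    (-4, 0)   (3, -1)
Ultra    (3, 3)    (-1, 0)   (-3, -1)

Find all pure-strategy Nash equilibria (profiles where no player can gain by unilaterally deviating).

(High, High) and (Premium, Mid)

For each strategy profile, look for a profitable unilateral deviation.
(High, Mid): Firm A can switch to Premium (-5 → 5). Not NE.
(High, High): Firm A gets 3, best alternative -1; Firm B gets 5, best alternative 4. No profitable deviation — NE.
(High, Premium): Firm A can switch to Premium (-5 → 3). Not NE.
(Premium, Mid): Firm A gets 5, best alternative 3; Firm B gets 1, best alternative 0. No profitable deviation — NE.
(Premium, High): Firm A can switch to High (-4 → 3). Not NE.
(Premium, Premium): Firm B can switch to Mid (-1 → 1). Not NE.
(Ultra, Mid): Firm A can switch to Premium (3 → 5). Not NE.
(Ultra, High): Firm A can switch to High (-1 → 3). Not NE.
(Ultra, Premium): Firm A can switch to Premium (-3 → 3). Not NE.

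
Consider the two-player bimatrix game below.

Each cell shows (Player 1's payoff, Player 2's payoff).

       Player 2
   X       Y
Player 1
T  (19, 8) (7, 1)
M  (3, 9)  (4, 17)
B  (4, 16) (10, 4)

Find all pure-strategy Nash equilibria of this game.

(T, X)

(T, X): Player 1 gets 19, best alternative 4; Player 2 gets 8, best alternative 1. No profitable deviation — NE.
(T, Y): Player 1 can switch to B (7 → 10). Not NE.
(M, X): Player 1 can switch to T (3 → 19). Not NE.
(M, Y): Player 1 can switch to T (4 → 7). Not NE.
(B, X): Player 1 can switch to T (4 → 19). Not NE.
(B, Y): Player 2 can switch to X (4 → 16). Not NE.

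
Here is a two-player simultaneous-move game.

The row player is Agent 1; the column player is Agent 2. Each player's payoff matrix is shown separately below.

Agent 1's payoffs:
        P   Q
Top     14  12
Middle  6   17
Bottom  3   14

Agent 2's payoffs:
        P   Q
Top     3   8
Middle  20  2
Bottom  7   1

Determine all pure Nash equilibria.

Mark each player's best response to every combination of opponents' strategies; a profile where every player is best-responding is a pure Nash equilibrium.
Agent 1 against P: payoffs 14, 6, 3 → best response Top.
Agent 1 against Q: payoffs 12, 17, 14 → best response Middle.
Agent 2 against Top: payoffs 3, 8 → best response Q.
Agent 2 against Middle: payoffs 20, 2 → best response P.
Agent 2 against Bottom: payoffs 7, 1 → best response P.
No profile is a mutual best response for all players.

This game has no pure Nash equilibrium.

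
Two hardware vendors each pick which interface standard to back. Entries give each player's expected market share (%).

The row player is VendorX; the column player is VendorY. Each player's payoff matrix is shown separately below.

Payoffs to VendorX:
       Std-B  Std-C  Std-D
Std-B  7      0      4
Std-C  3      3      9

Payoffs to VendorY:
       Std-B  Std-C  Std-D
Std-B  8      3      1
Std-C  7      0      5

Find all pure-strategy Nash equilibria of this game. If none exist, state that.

Pure NE: (Std-B, Std-B)

VendorX against Std-B: payoffs 7, 3 → best response Std-B.
VendorX against Std-C: payoffs 0, 3 → best response Std-C.
VendorX against Std-D: payoffs 4, 9 → best response Std-C.
VendorY against Std-B: payoffs 8, 3, 1 → best response Std-B.
VendorY against Std-C: payoffs 7, 0, 5 → best response Std-B.
Mutual best responses: (Std-B, Std-B).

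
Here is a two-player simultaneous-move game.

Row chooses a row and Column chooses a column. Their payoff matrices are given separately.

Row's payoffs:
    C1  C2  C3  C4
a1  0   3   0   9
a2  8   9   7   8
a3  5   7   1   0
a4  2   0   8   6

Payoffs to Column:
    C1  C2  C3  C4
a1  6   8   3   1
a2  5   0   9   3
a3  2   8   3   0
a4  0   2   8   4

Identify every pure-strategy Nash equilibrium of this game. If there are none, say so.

(a1, C1): Row can switch to a2 (0 → 8). Not NE.
(a1, C2): Row can switch to a2 (3 → 9). Not NE.
(a1, C3): Row can switch to a2 (0 → 7). Not NE.
(a1, C4): Column can switch to C1 (1 → 6). Not NE.
(a2, C1): Column can switch to C3 (5 → 9). Not NE.
(a2, C2): Column can switch to C1 (0 → 5). Not NE.
(a2, C3): Row can switch to a4 (7 → 8). Not NE.
(a2, C4): Row can switch to a1 (8 → 9). Not NE.
(a3, C1): Row can switch to a2 (5 → 8). Not NE.
(a3, C2): Row can switch to a2 (7 → 9). Not NE.
(a4, C3): Row gets 8, best alternative 7; Column gets 8, best alternative 4. No profitable deviation — NE.
(The remaining 5 profiles each have a profitable deviation by the same check.)

The unique pure-strategy Nash equilibrium is (a4, C3).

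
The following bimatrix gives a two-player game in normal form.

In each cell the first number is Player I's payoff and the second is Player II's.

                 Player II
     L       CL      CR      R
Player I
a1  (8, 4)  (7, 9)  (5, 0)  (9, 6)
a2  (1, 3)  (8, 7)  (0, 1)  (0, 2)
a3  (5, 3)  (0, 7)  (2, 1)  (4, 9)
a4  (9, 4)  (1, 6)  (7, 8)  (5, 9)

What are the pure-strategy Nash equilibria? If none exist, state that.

For each player, find the best response to each opponent profile; mutual best responses are the pure NE.
Player I against L: payoffs 8, 1, 5, 9 → best response a4.
Player I against CL: payoffs 7, 8, 0, 1 → best response a2.
Player I against CR: payoffs 5, 0, 2, 7 → best response a4.
Player I against R: payoffs 9, 0, 4, 5 → best response a1.
Player II against a1: payoffs 4, 9, 0, 6 → best response CL.
Player II against a2: payoffs 3, 7, 1, 2 → best response CL.
Player II against a3: payoffs 3, 7, 1, 9 → best response R.
Player II against a4: payoffs 4, 6, 8, 9 → best response R.
Mutual best responses: (a2, CL).

(a2, CL)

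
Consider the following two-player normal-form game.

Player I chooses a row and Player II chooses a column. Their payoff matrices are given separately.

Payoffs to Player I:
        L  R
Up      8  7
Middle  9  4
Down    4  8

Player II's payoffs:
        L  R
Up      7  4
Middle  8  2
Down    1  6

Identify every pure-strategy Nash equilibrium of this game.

Player I against L: payoffs 8, 9, 4 → best response Middle.
Player I against R: payoffs 7, 4, 8 → best response Down.
Player II against Up: payoffs 7, 4 → best response L.
Player II against Middle: payoffs 8, 2 → best response L.
Player II against Down: payoffs 1, 6 → best response R.
Mutual best responses: (Middle, L); (Down, R).

Pure-strategy Nash equilibria: (Middle, L), (Down, R)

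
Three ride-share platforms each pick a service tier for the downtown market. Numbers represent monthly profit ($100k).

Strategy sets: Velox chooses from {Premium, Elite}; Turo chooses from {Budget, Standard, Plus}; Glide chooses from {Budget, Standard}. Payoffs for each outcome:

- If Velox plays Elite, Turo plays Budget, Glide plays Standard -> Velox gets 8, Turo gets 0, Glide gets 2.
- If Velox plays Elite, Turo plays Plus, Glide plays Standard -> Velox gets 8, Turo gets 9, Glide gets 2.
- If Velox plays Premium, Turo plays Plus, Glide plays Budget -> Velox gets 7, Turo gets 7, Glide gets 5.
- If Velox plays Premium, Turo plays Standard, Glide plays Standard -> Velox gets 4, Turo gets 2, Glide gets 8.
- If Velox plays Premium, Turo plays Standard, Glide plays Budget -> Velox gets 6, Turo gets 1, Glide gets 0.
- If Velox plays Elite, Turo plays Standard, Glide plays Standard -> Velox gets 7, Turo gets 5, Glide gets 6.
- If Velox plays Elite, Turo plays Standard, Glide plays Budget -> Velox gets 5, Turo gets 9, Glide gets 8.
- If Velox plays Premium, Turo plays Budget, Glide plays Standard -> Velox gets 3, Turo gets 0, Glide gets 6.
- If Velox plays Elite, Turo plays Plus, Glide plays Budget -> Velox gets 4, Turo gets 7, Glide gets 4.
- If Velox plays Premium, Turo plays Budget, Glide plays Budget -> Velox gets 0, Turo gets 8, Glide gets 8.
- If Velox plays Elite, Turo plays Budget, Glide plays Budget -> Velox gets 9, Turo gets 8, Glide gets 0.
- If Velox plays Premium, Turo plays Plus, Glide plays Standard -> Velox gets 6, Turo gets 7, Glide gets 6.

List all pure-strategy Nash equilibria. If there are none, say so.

For each player, find the best response to each opponent profile; mutual best responses are the pure NE.
Velox against (Budget, Budget): payoffs 0, 9 → best response Elite.
Velox against (Budget, Standard): payoffs 3, 8 → best response Elite.
Velox against (Standard, Budget): payoffs 6, 5 → best response Premium.
Velox against (Standard, Standard): payoffs 4, 7 → best response Elite.
Velox against (Plus, Budget): payoffs 7, 4 → best response Premium.
Velox against (Plus, Standard): payoffs 6, 8 → best response Elite.
Turo against (Premium, Budget): payoffs 8, 1, 7 → best response Budget.
Turo against (Premium, Standard): payoffs 0, 2, 7 → best response Plus.
Turo against (Elite, Budget): payoffs 8, 9, 7 → best response Standard.
Turo against (Elite, Standard): payoffs 0, 5, 9 → best response Plus.
Glide against (Premium, Budget): payoffs 8, 6 → best response Budget.
Glide against (Premium, Standard): payoffs 0, 8 → best response Standard.
Glide against (Premium, Plus): payoffs 5, 6 → best response Standard.
Glide against (Elite, Budget): payoffs 0, 2 → best response Standard.
Glide against (Elite, Standard): payoffs 8, 6 → best response Budget.
Glide against (Elite, Plus): payoffs 4, 2 → best response Budget.
No profile is a mutual best response for all players.

No pure-strategy Nash equilibrium.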